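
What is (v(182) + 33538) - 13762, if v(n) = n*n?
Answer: 52900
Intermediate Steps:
v(n) = n²
(v(182) + 33538) - 13762 = (182² + 33538) - 13762 = (33124 + 33538) - 13762 = 66662 - 13762 = 52900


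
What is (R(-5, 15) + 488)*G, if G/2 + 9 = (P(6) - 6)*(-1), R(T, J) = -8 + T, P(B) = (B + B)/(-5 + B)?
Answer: -14250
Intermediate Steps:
P(B) = 2*B/(-5 + B) (P(B) = (2*B)/(-5 + B) = 2*B/(-5 + B))
G = -30 (G = -18 + 2*((2*6/(-5 + 6) - 6)*(-1)) = -18 + 2*((2*6/1 - 6)*(-1)) = -18 + 2*((2*6*1 - 6)*(-1)) = -18 + 2*((12 - 6)*(-1)) = -18 + 2*(6*(-1)) = -18 + 2*(-6) = -18 - 12 = -30)
(R(-5, 15) + 488)*G = ((-8 - 5) + 488)*(-30) = (-13 + 488)*(-30) = 475*(-30) = -14250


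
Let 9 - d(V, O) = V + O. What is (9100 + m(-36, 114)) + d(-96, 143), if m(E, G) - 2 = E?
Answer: 9028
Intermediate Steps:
d(V, O) = 9 - O - V (d(V, O) = 9 - (V + O) = 9 - (O + V) = 9 + (-O - V) = 9 - O - V)
m(E, G) = 2 + E
(9100 + m(-36, 114)) + d(-96, 143) = (9100 + (2 - 36)) + (9 - 1*143 - 1*(-96)) = (9100 - 34) + (9 - 143 + 96) = 9066 - 38 = 9028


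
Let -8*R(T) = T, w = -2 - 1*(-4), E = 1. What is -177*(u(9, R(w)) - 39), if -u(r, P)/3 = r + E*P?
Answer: 46197/4 ≈ 11549.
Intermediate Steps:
w = 2 (w = -2 + 4 = 2)
R(T) = -T/8
u(r, P) = -3*P - 3*r (u(r, P) = -3*(r + 1*P) = -3*(r + P) = -3*(P + r) = -3*P - 3*r)
-177*(u(9, R(w)) - 39) = -177*((-(-3)*2/8 - 3*9) - 39) = -177*((-3*(-¼) - 27) - 39) = -177*((¾ - 27) - 39) = -177*(-105/4 - 39) = -177*(-261/4) = 46197/4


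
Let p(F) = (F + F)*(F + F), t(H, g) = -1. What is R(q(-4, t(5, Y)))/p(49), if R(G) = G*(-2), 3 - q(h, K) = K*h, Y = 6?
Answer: 1/4802 ≈ 0.00020825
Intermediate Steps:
p(F) = 4*F² (p(F) = (2*F)*(2*F) = 4*F²)
q(h, K) = 3 - K*h
R(G) = -2*G
R(q(-4, t(5, Y)))/p(49) = (-2*(3 - 1*(-1)*(-4)))/((4*49²)) = (-2*(3 - 4))/((4*2401)) = -2*(-1)/9604 = 2*(1/9604) = 1/4802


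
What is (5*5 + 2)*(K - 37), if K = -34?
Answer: -1917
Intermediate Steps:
(5*5 + 2)*(K - 37) = (5*5 + 2)*(-34 - 37) = (25 + 2)*(-71) = 27*(-71) = -1917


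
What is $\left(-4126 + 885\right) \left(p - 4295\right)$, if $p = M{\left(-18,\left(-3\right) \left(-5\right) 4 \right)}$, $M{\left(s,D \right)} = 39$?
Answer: $13793696$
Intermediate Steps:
$p = 39$
$\left(-4126 + 885\right) \left(p - 4295\right) = \left(-4126 + 885\right) \left(39 - 4295\right) = \left(-3241\right) \left(-4256\right) = 13793696$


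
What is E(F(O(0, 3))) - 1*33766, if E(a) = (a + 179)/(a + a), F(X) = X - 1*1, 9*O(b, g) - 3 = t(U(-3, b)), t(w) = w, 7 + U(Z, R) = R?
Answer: -439757/13 ≈ -33827.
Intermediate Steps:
U(Z, R) = -7 + R
O(b, g) = -4/9 + b/9 (O(b, g) = ⅓ + (-7 + b)/9 = ⅓ + (-7/9 + b/9) = -4/9 + b/9)
F(X) = -1 + X (F(X) = X - 1 = -1 + X)
E(a) = (179 + a)/(2*a) (E(a) = (179 + a)/((2*a)) = (179 + a)*(1/(2*a)) = (179 + a)/(2*a))
E(F(O(0, 3))) - 1*33766 = (179 + (-1 + (-4/9 + (⅑)*0)))/(2*(-1 + (-4/9 + (⅑)*0))) - 1*33766 = (179 + (-1 + (-4/9 + 0)))/(2*(-1 + (-4/9 + 0))) - 33766 = (179 + (-1 - 4/9))/(2*(-1 - 4/9)) - 33766 = (179 - 13/9)/(2*(-13/9)) - 33766 = (½)*(-9/13)*(1598/9) - 33766 = -799/13 - 33766 = -439757/13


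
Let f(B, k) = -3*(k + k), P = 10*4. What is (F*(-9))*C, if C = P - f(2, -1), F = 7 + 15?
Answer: -6732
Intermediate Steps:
P = 40
f(B, k) = -6*k
F = 22
C = 34 (C = 40 - (-6)*(-1) = 40 - 1*6 = 40 - 6 = 34)
(F*(-9))*C = (22*(-9))*34 = -198*34 = -6732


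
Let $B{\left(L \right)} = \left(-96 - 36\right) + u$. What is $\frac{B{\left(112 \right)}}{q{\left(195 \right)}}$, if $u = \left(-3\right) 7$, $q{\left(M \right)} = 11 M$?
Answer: $- \frac{51}{715} \approx -0.071329$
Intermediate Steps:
$u = -21$
$B{\left(L \right)} = -153$ ($B{\left(L \right)} = \left(-96 - 36\right) - 21 = -132 - 21 = -153$)
$\frac{B{\left(112 \right)}}{q{\left(195 \right)}} = - \frac{153}{11 \cdot 195} = - \frac{153}{2145} = \left(-153\right) \frac{1}{2145} = - \frac{51}{715}$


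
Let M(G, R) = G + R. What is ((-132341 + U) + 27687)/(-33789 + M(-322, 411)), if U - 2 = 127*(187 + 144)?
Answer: 12523/6740 ≈ 1.8580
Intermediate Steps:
U = 42039 (U = 2 + 127*(187 + 144) = 2 + 127*331 = 2 + 42037 = 42039)
((-132341 + U) + 27687)/(-33789 + M(-322, 411)) = ((-132341 + 42039) + 27687)/(-33789 + (-322 + 411)) = (-90302 + 27687)/(-33789 + 89) = -62615/(-33700) = -62615*(-1/33700) = 12523/6740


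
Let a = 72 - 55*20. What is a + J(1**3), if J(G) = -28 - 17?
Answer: -1073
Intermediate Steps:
J(G) = -45
a = -1028 (a = 72 - 1100 = -1028)
a + J(1**3) = -1028 - 45 = -1073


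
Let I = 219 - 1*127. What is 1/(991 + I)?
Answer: 1/1083 ≈ 0.00092336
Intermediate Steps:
I = 92 (I = 219 - 127 = 92)
1/(991 + I) = 1/(991 + 92) = 1/1083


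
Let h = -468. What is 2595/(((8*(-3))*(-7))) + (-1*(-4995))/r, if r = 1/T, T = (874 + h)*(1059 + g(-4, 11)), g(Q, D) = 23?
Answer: 122878759105/56 ≈ 2.1943e+9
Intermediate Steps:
T = 439292 (T = (874 - 468)*(1059 + 23) = 406*1082 = 439292)
r = 1/439292 ≈ 2.2764e-6
2595/(((8*(-3))*(-7))) + (-1*(-4995))/r = 2595/(((8*(-3))*(-7))) + (-1*(-4995))/(1/439292) = 2595/((-24*(-7))) + 4995*439292 = 2595/168 + 2194263540 = 2595*(1/168) + 2194263540 = 865/56 + 2194263540 = 122878759105/56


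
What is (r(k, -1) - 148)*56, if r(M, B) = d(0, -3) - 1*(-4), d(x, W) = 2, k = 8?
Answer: -7952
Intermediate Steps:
r(M, B) = 6 (r(M, B) = 2 - 1*(-4) = 2 + 4 = 6)
(r(k, -1) - 148)*56 = (6 - 148)*56 = -142*56 = -7952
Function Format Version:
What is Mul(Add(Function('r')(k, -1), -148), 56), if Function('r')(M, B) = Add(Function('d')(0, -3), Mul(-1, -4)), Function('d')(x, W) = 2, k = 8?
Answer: -7952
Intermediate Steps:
Function('r')(M, B) = 6 (Function('r')(M, B) = Add(2, Mul(-1, -4)) = Add(2, 4) = 6)
Mul(Add(Function('r')(k, -1), -148), 56) = Mul(Add(6, -148), 56) = Mul(-142, 56) = -7952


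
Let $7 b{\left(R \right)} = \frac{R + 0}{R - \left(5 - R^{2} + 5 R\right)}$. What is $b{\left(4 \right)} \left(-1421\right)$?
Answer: $\frac{812}{5} \approx 162.4$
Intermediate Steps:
$b{\left(R \right)} = \frac{R}{7 \left(-5 + R^{2} - 4 R\right)}$ ($b{\left(R \right)} = \frac{\left(R + 0\right) \frac{1}{R - \left(5 - R^{2} + 5 R\right)}}{7} = \frac{R \frac{1}{R - \left(5 - R^{2} + 5 R\right)}}{7} = \frac{R \frac{1}{-5 + R^{2} - 4 R}}{7} = \frac{R}{7 \left(-5 + R^{2} - 4 R\right)}$)
$b{\left(4 \right)} \left(-1421\right) = \frac{1}{7} \cdot 4 \frac{1}{-5 + 4^{2} - 16} \left(-1421\right) = \frac{1}{7} \cdot 4 \frac{1}{-5 + 16 - 16} \left(-1421\right) = \frac{1}{7} \cdot 4 \frac{1}{-5} \left(-1421\right) = \frac{1}{7} \cdot 4 \left(- \frac{1}{5}\right) \left(-1421\right) = \left(- \frac{4}{35}\right) \left(-1421\right) = \frac{812}{5}$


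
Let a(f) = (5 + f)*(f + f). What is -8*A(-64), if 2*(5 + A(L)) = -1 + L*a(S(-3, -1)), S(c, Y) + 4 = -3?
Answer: 7212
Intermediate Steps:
S(c, Y) = -7 (S(c, Y) = -4 - 3 = -7)
a(f) = 2*f*(5 + f) (a(f) = (5 + f)*(2*f) = 2*f*(5 + f))
A(L) = -11/2 + 14*L (A(L) = -5 + (-1 + L*(2*(-7)*(5 - 7)))/2 = -5 + (-1 + L*(2*(-7)*(-2)))/2 = -5 + (-1 + L*28)/2 = -5 + (-1 + 28*L)/2 = -5 + (-½ + 14*L) = -11/2 + 14*L)
-8*A(-64) = -8*(-11/2 + 14*(-64)) = -8*(-11/2 - 896) = -8*(-1803/2) = 7212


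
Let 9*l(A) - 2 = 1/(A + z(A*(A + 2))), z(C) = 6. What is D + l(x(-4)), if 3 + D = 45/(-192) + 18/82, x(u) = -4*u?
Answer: -80461/28864 ≈ -2.7876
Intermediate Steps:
l(A) = 2/9 + 1/(9*(6 + A)) (l(A) = 2/9 + 1/(9*(A + 6)) = 2/9 + 1/(9*(6 + A)))
D = -7911/2624 (D = -3 + (45/(-192) + 18/82) = -3 + (45*(-1/192) + 18*(1/82)) = -3 + (-15/64 + 9/41) = -3 - 39/2624 = -7911/2624 ≈ -3.0149)
D + l(x(-4)) = -7911/2624 + (13 + 2*(-4*(-4)))/(9*(6 - 4*(-4))) = -7911/2624 + (13 + 2*16)/(9*(6 + 16)) = -7911/2624 + (⅑)*(13 + 32)/22 = -7911/2624 + (⅑)*(1/22)*45 = -7911/2624 + 5/22 = -80461/28864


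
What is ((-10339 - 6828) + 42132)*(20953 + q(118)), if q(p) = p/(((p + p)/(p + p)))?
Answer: 526037515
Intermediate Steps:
q(p) = p (q(p) = p/(((2*p)/((2*p)))) = p/(((2*p)*(1/(2*p)))) = p/1 = p*1 = p)
((-10339 - 6828) + 42132)*(20953 + q(118)) = ((-10339 - 6828) + 42132)*(20953 + 118) = (-17167 + 42132)*21071 = 24965*21071 = 526037515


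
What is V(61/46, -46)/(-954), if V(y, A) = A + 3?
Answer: 43/954 ≈ 0.045073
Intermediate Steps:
V(y, A) = 3 + A
V(61/46, -46)/(-954) = (3 - 46)/(-954) = -43*(-1/954) = 43/954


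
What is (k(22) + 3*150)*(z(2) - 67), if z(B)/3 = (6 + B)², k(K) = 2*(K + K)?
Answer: 67250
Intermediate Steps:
k(K) = 4*K (k(K) = 2*(2*K) = 4*K)
z(B) = 3*(6 + B)²
(k(22) + 3*150)*(z(2) - 67) = (4*22 + 3*150)*(3*(6 + 2)² - 67) = (88 + 450)*(3*8² - 67) = 538*(3*64 - 67) = 538*(192 - 67) = 538*125 = 67250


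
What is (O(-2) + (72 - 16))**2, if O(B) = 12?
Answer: 4624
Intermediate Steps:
(O(-2) + (72 - 16))**2 = (12 + (72 - 16))**2 = (12 + 56)**2 = 68**2 = 4624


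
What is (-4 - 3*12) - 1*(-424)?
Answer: 384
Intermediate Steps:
(-4 - 3*12) - 1*(-424) = (-4 - 36) + 424 = -40 + 424 = 384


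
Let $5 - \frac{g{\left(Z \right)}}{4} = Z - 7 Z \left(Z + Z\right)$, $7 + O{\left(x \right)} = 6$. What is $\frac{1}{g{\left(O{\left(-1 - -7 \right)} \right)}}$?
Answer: $\frac{1}{80} \approx 0.0125$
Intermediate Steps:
$O{\left(x \right)} = -1$ ($O{\left(x \right)} = -7 + 6 = -1$)
$g{\left(Z \right)} = 20 - 4 Z + 56 Z^{2}$ ($g{\left(Z \right)} = 20 - 4 \left(Z - 7 Z \left(Z + Z\right)\right) = 20 - 4 \left(Z - 7 Z 2 Z\right) = 20 - 4 \left(Z - 7 \cdot 2 Z^{2}\right) = 20 - 4 \left(Z - 14 Z^{2}\right) = 20 + \left(- 4 Z + 56 Z^{2}\right) = 20 - 4 Z + 56 Z^{2}$)
$\frac{1}{g{\left(O{\left(-1 - -7 \right)} \right)}} = \frac{1}{20 - -4 + 56 \left(-1\right)^{2}} = \frac{1}{20 + 4 + 56 \cdot 1} = \frac{1}{20 + 4 + 56} = \frac{1}{80}$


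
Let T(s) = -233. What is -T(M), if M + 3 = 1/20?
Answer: 233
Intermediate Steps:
M = -59/20 (M = -3 + 1/20 = -59/20 ≈ -2.9500)
-T(M) = -1*(-233) = 233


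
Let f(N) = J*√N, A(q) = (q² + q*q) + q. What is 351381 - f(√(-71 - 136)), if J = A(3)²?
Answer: 351381 - 441*(-23)^(¼)*√3 ≈ 3.502e+5 - 1182.8*I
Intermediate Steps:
A(q) = q + 2*q² (A(q) = (q² + q²) + q = 2*q² + q = q + 2*q²)
J = 441 (J = (3*(1 + 2*3))² = (3*(1 + 6))² = (3*7)² = 21² = 441)
f(N) = 441*√N
351381 - f(√(-71 - 136)) = 351381 - 441*√(√(-71 - 136)) = 351381 - 441*√(√(-207)) = 351381 - 441*√(3*I*√23) = 351381 - 441*√3*23^(¼)*√I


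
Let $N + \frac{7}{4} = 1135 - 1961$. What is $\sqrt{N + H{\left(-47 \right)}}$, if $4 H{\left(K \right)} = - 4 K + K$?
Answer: $\frac{i \sqrt{3170}}{2} \approx 28.151 i$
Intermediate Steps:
$H{\left(K \right)} = - \frac{3 K}{4}$ ($H{\left(K \right)} = \frac{- 4 K + K}{4} = \frac{\left(-3\right) K}{4} = - \frac{3 K}{4}$)
$N = - \frac{3311}{4}$ ($N = - \frac{7}{4} + \left(1135 - 1961\right) = - \frac{7}{4} - 826 = - \frac{3311}{4} \approx -827.75$)
$\sqrt{N + H{\left(-47 \right)}} = \sqrt{- \frac{3311}{4} - - \frac{141}{4}} = \sqrt{- \frac{3311}{4} + \frac{141}{4}} = \sqrt{- \frac{1585}{2}} = \frac{i \sqrt{3170}}{2}$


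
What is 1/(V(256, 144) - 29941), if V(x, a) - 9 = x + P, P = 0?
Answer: -1/29676 ≈ -3.3697e-5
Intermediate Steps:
V(x, a) = 9 + x (V(x, a) = 9 + (x + 0) = 9 + x)
1/(V(256, 144) - 29941) = 1/((9 + 256) - 29941) = 1/(265 - 29941) = 1/(-29676) = -1/29676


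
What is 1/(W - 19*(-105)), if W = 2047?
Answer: 1/4042 ≈ 0.00024740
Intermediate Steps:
1/(W - 19*(-105)) = 1/(2047 - 19*(-105)) = 1/(2047 + 1995) = 1/4042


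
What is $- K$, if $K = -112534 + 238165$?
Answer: $-125631$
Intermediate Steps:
$K = 125631$
$- K = \left(-1\right) 125631 = -125631$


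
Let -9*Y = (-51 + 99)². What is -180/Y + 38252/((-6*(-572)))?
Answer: 325321/27456 ≈ 11.849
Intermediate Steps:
Y = -256 (Y = -(-51 + 99)²/9 = -⅑*48² = -⅑*2304 = -256)
-180/Y + 38252/((-6*(-572))) = -180/(-256) + 38252/((-6*(-572))) = -180*(-1/256) + 38252/3432 = 45/64 + 38252*(1/3432) = 45/64 + 9563/858 = 325321/27456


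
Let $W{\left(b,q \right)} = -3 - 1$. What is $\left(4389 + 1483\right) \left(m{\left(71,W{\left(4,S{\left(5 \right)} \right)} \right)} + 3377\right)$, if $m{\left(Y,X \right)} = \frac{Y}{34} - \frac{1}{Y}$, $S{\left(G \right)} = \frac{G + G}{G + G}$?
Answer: $\frac{23949201560}{1207} \approx 1.9842 \cdot 10^{7}$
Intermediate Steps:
$S{\left(G \right)} = 1$ ($S{\left(G \right)} = \frac{2 G}{2 G} = 2 G \frac{1}{2 G} = 1$)
$W{\left(b,q \right)} = -4$ ($W{\left(b,q \right)} = -3 - 1 = -4$)
$m{\left(Y,X \right)} = - \frac{1}{Y} + \frac{Y}{34}$ ($m{\left(Y,X \right)} = Y \frac{1}{34} - \frac{1}{Y} = \frac{Y}{34} - \frac{1}{Y} = - \frac{1}{Y} + \frac{Y}{34}$)
$\left(4389 + 1483\right) \left(m{\left(71,W{\left(4,S{\left(5 \right)} \right)} \right)} + 3377\right) = \left(4389 + 1483\right) \left(\left(- \frac{1}{71} + \frac{1}{34} \cdot 71\right) + 3377\right) = 5872 \left(\left(\left(-1\right) \frac{1}{71} + \frac{71}{34}\right) + 3377\right) = 5872 \left(\left(- \frac{1}{71} + \frac{71}{34}\right) + 3377\right) = 5872 \left(\frac{5007}{2414} + 3377\right) = 5872 \cdot \frac{8157085}{2414} = \frac{23949201560}{1207}$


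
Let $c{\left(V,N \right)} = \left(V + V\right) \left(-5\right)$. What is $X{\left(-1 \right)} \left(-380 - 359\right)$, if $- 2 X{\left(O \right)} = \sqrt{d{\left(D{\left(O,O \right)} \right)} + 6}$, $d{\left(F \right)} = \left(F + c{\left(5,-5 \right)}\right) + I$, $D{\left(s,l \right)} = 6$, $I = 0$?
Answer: $\frac{739 i \sqrt{38}}{2} \approx 2277.8 i$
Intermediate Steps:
$c{\left(V,N \right)} = - 10 V$ ($c{\left(V,N \right)} = 2 V \left(-5\right) = - 10 V$)
$d{\left(F \right)} = -50 + F$ ($d{\left(F \right)} = \left(F - 50\right) + 0 = \left(-50 + F\right) + 0 = -50 + F$)
$X{\left(O \right)} = - \frac{i \sqrt{38}}{2}$ ($X{\left(O \right)} = - \frac{\sqrt{\left(-50 + 6\right) + 6}}{2} = - \frac{\sqrt{-44 + 6}}{2} = - \frac{\sqrt{-38}}{2} = - \frac{i \sqrt{38}}{2}$)
$X{\left(-1 \right)} \left(-380 - 359\right) = - \frac{i \sqrt{38}}{2} \left(-380 - 359\right) = - \frac{i \sqrt{38}}{2} \left(-739\right) = \frac{739 i \sqrt{38}}{2}$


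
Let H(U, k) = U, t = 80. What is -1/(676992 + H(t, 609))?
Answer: -1/677072 ≈ -1.4769e-6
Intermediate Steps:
-1/(676992 + H(t, 609)) = -1/(676992 + 80) = -1/677072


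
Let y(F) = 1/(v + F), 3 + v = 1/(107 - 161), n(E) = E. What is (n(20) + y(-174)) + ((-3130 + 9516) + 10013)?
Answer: 156949167/9559 ≈ 16419.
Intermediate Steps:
v = -163/54 (v = -3 + 1/(107 - 161) = -3 + 1/(-54) = -3 - 1/54 = -163/54 ≈ -3.0185)
y(F) = 1/(-163/54 + F)
(n(20) + y(-174)) + ((-3130 + 9516) + 10013) = (20 + 54/(-163 + 54*(-174))) + ((-3130 + 9516) + 10013) = (20 + 54/(-163 - 9396)) + (6386 + 10013) = (20 + 54/(-9559)) + 16399 = (20 + 54*(-1/9559)) + 16399 = (20 - 54/9559) + 16399 = 191126/9559 + 16399 = 156949167/9559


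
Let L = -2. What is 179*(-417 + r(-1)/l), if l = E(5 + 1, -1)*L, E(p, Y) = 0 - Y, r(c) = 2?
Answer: -74822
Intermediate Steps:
E(p, Y) = -Y
l = -2 (l = -1*(-1)*(-2) = 1*(-2) = -2)
179*(-417 + r(-1)/l) = 179*(-417 + 2/(-2)) = 179*(-417 + 2*(-½)) = 179*(-417 - 1) = 179*(-418) = -74822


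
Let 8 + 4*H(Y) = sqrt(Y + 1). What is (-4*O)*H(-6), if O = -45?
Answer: -360 + 45*I*sqrt(5) ≈ -360.0 + 100.62*I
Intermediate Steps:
H(Y) = -2 + sqrt(1 + Y)/4 (H(Y) = -2 + sqrt(Y + 1)/4 = -2 + sqrt(1 + Y)/4)
(-4*O)*H(-6) = (-4*(-45))*(-2 + sqrt(1 - 6)/4) = 180*(-2 + sqrt(-5)/4) = 180*(-2 + (I*sqrt(5))/4) = 180*(-2 + I*sqrt(5)/4) = -360 + 45*I*sqrt(5)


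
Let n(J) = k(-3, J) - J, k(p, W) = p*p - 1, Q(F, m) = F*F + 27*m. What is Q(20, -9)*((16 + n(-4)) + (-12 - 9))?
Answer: 1099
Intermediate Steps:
Q(F, m) = F² + 27*m
k(p, W) = -1 + p² (k(p, W) = p² - 1 = -1 + p²)
n(J) = 8 - J (n(J) = (-1 + (-3)²) - J = (-1 + 9) - J = 8 - J)
Q(20, -9)*((16 + n(-4)) + (-12 - 9)) = (20² + 27*(-9))*((16 + (8 - 1*(-4))) + (-12 - 9)) = (400 - 243)*((16 + (8 + 4)) - 21) = 157*((16 + 12) - 21) = 157*(28 - 21) = 157*7 = 1099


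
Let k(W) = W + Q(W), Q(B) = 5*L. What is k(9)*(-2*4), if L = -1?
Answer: -32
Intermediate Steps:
Q(B) = -5 (Q(B) = 5*(-1) = -5)
k(W) = -5 + W (k(W) = W - 5 = -5 + W)
k(9)*(-2*4) = (-5 + 9)*(-2*4) = 4*(-8) = -32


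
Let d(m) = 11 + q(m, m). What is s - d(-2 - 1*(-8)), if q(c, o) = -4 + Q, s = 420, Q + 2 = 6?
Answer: 409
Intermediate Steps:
Q = 4 (Q = -2 + 6 = 4)
q(c, o) = 0 (q(c, o) = -4 + 4 = 0)
d(m) = 11 (d(m) = 11 + 0 = 11)
s - d(-2 - 1*(-8)) = 420 - 1*11 = 420 - 11 = 409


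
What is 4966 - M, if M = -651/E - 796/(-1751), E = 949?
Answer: 8252381731/1661699 ≈ 4966.2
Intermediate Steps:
M = -384497/1661699 (M = -651/949 - 796/(-1751) = -651*1/949 - 796*(-1/1751) = -651/949 + 796/1751 = -384497/1661699 ≈ -0.23139)
4966 - M = 4966 - 1*(-384497/1661699) = 4966 + 384497/1661699 = 8252381731/1661699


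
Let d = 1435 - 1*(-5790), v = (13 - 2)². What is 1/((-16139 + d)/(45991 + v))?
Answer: -23056/4457 ≈ -5.1730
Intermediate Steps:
v = 121 (v = 11² = 121)
d = 7225 (d = 1435 + 5790 = 7225)
1/((-16139 + d)/(45991 + v)) = 1/((-16139 + 7225)/(45991 + 121)) = 1/(-8914/46112) = 1/(-8914*1/46112) = 1/(-4457/23056) = -23056/4457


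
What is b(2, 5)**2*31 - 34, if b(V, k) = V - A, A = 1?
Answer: -3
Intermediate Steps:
b(V, k) = -1 + V (b(V, k) = V - 1*1 = V - 1 = -1 + V)
b(2, 5)**2*31 - 34 = (-1 + 2)**2*31 - 34 = 1**2*31 - 34 = 1*31 - 34 = 31 - 34 = -3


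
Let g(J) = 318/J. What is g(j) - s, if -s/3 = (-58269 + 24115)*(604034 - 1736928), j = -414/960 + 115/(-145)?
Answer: 659442440068548/5681 ≈ 1.1608e+11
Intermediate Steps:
j = -5681/4640 (j = -414*1/960 + 115*(-1/145) = -69/160 - 23/29 = -5681/4640 ≈ -1.2244)
s = -116078585028 (s = -3*(-58269 + 24115)*(604034 - 1736928) = -(-102462)*(-1132894) = -3*38692861676 = -116078585028)
g(j) - s = 318/(-5681/4640) - 1*(-116078585028) = 318*(-4640/5681) + 116078585028 = -1475520/5681 + 116078585028 = 659442440068548/5681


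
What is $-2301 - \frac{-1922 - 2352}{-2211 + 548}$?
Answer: $- \frac{3830837}{1663} \approx -2303.6$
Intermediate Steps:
$-2301 - \frac{-1922 - 2352}{-2211 + 548} = -2301 - - \frac{4274}{-1663} = -2301 - \left(-4274\right) \left(- \frac{1}{1663}\right) = -2301 - \frac{4274}{1663} = - \frac{3830837}{1663}$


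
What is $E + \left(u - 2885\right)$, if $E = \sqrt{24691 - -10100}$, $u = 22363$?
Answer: $19478 + \sqrt{34791} \approx 19665.0$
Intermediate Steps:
$E = \sqrt{34791}$ ($E = \sqrt{24691 + 10100} = \sqrt{34791} \approx 186.52$)
$E + \left(u - 2885\right) = \sqrt{34791} + \left(22363 - 2885\right) = \sqrt{34791} + 19478 = 19478 + \sqrt{34791}$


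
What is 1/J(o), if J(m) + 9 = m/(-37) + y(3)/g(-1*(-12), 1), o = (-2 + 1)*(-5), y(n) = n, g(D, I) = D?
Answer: -148/1315 ≈ -0.11255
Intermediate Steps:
o = 5 (o = -1*(-5) = 5)
J(m) = -35/4 - m/37 (J(m) = -9 + (m/(-37) + 3/((-1*(-12)))) = -9 + (m*(-1/37) + 3/12) = -9 + (-m/37 + 3*(1/12)) = -9 + (-m/37 + 1/4) = -9 + (1/4 - m/37) = -35/4 - m/37)
1/J(o) = 1/(-35/4 - 1/37*5) = 1/(-35/4 - 5/37) = 1/(-1315/148) = -148/1315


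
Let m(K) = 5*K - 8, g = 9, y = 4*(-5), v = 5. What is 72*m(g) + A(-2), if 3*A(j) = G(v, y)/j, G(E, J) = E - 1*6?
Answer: 15985/6 ≈ 2664.2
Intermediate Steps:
y = -20
G(E, J) = -6 + E (G(E, J) = E - 6 = -6 + E)
m(K) = -8 + 5*K
A(j) = -1/(3*j) (A(j) = ((-6 + 5)/j)/3 = (-1/j)/3 = -1/(3*j))
72*m(g) + A(-2) = 72*(-8 + 5*9) - 1/3/(-2) = 72*(-8 + 45) - 1/3*(-1/2) = 72*37 + 1/6 = 2664 + 1/6 = 15985/6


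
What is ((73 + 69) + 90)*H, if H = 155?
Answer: 35960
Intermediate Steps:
((73 + 69) + 90)*H = ((73 + 69) + 90)*155 = (142 + 90)*155 = 232*155 = 35960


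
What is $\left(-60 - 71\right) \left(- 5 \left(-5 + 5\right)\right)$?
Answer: $0$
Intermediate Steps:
$\left(-60 - 71\right) \left(- 5 \left(-5 + 5\right)\right) = - 131 \left(\left(-5\right) 0\right) = \left(-131\right) 0 = 0$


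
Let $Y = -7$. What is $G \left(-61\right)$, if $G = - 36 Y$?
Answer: $-15372$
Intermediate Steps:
$G = 252$ ($G = \left(-36\right) \left(-7\right) = 252$)
$G \left(-61\right) = 252 \left(-61\right) = -15372$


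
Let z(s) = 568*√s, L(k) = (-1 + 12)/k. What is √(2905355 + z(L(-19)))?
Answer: √(1048833155 + 10792*I*√209)/19 ≈ 1704.5 + 0.12678*I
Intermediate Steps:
L(k) = 11/k
√(2905355 + z(L(-19))) = √(2905355 + 568*√(11/(-19))) = √(2905355 + 568*√(11*(-1/19))) = √(2905355 + 568*√(-11/19)) = √(2905355 + 568*(I*√209/19)) = √(2905355 + 568*I*√209/19)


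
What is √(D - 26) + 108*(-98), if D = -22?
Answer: -10584 + 4*I*√3 ≈ -10584.0 + 6.9282*I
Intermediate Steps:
√(D - 26) + 108*(-98) = √(-22 - 26) + 108*(-98) = √(-48) - 10584 = 4*I*√3 - 10584 = -10584 + 4*I*√3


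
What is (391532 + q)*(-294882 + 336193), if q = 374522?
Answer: 31646456794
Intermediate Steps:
(391532 + q)*(-294882 + 336193) = (391532 + 374522)*(-294882 + 336193) = 766054*41311 = 31646456794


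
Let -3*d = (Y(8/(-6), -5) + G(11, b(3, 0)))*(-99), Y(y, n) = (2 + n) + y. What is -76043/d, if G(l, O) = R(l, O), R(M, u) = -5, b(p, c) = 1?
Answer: 6913/28 ≈ 246.89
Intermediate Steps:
Y(y, n) = 2 + n + y
G(l, O) = -5
d = -308 (d = -((2 - 5 + 8/(-6)) - 5)*(-99)/3 = -((2 - 5 + 8*(-⅙)) - 5)*(-99)/3 = -((2 - 5 - 4/3) - 5)*(-99)/3 = -(-13/3 - 5)*(-99)/3 = -(-28)*(-99)/9 = -⅓*924 = -308)
-76043/d = -76043/(-308) = -76043*(-1/308) = 6913/28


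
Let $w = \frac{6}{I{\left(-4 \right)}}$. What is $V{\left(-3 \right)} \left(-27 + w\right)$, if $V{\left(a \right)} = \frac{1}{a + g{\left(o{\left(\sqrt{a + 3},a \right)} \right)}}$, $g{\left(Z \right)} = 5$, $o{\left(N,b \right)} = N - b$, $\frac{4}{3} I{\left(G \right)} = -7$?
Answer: $- \frac{197}{14} \approx -14.071$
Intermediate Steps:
$I{\left(G \right)} = - \frac{21}{4}$ ($I{\left(G \right)} = \frac{3}{4} \left(-7\right) = - \frac{21}{4}$)
$w = - \frac{8}{7}$ ($w = \frac{6}{- \frac{21}{4}} = 6 \left(- \frac{4}{21}\right) = - \frac{8}{7} \approx -1.1429$)
$V{\left(a \right)} = \frac{1}{5 + a}$ ($V{\left(a \right)} = \frac{1}{a + 5} = \frac{1}{5 + a}$)
$V{\left(-3 \right)} \left(-27 + w\right) = \frac{-27 - \frac{8}{7}}{5 - 3} = \frac{1}{2} \left(- \frac{197}{7}\right) = - \frac{197}{14}$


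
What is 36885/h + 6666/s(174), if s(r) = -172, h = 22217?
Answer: -70877151/1910662 ≈ -37.096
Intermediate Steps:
36885/h + 6666/s(174) = 36885/22217 + 6666/(-172) = 36885*(1/22217) + 6666*(-1/172) = 36885/22217 - 3333/86 = -70877151/1910662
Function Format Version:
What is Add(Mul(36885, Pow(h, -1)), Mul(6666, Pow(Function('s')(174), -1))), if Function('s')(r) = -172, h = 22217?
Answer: Rational(-70877151, 1910662) ≈ -37.096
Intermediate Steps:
Add(Mul(36885, Pow(h, -1)), Mul(6666, Pow(Function('s')(174), -1))) = Add(Mul(36885, Pow(22217, -1)), Mul(6666, Pow(-172, -1))) = Add(Mul(36885, Rational(1, 22217)), Mul(6666, Rational(-1, 172))) = Add(Rational(36885, 22217), Rational(-3333, 86)) = Rational(-70877151, 1910662)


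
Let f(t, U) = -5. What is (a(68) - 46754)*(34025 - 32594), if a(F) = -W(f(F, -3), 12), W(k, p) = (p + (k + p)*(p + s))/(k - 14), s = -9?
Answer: -1271147283/19 ≈ -6.6902e+7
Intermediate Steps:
W(k, p) = (p + (-9 + p)*(k + p))/(-14 + k) (W(k, p) = (p + (k + p)*(p - 9))/(k - 14) = (p + (k + p)*(-9 + p))/(-14 + k) = (p + (-9 + p)*(k + p))/(-14 + k))
a(F) = 33/19 (a(F) = -(12² - 9*(-5) - 8*12 - 5*12)/(-14 - 5) = -(144 + 45 - 96 - 60)/(-19) = -(-1)*33/19 = -1*(-33/19) = 33/19)
(a(68) - 46754)*(34025 - 32594) = (33/19 - 46754)*(34025 - 32594) = -888293/19*1431 = -1271147283/19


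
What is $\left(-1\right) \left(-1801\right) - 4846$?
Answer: $-3045$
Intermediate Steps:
$\left(-1\right) \left(-1801\right) - 4846 = 1801 - 4846 = -3045$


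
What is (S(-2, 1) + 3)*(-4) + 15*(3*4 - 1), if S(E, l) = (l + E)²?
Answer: 149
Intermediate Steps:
S(E, l) = (E + l)²
(S(-2, 1) + 3)*(-4) + 15*(3*4 - 1) = ((-2 + 1)² + 3)*(-4) + 15*(3*4 - 1) = ((-1)² + 3)*(-4) + 15*(12 - 1) = (1 + 3)*(-4) + 15*11 = 4*(-4) + 165 = -16 + 165 = 149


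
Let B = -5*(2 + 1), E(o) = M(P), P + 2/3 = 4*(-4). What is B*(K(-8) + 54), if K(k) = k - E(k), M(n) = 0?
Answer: -690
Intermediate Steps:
P = -50/3 (P = -⅔ + 4*(-4) = -⅔ - 16 = -50/3 ≈ -16.667)
E(o) = 0
B = -15 (B = -5*3 = -15)
K(k) = k (K(k) = k - 1*0 = k + 0 = k)
B*(K(-8) + 54) = -15*(-8 + 54) = -15*46 = -690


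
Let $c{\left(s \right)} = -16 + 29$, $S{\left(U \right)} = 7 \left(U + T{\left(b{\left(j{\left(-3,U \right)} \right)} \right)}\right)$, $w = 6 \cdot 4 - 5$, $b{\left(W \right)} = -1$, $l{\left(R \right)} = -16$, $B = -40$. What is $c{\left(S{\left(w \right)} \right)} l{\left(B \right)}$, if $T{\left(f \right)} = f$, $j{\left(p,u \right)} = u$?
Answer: $-208$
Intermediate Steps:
$w = 19$ ($w = 24 - 5 = 19$)
$S{\left(U \right)} = -7 + 7 U$ ($S{\left(U \right)} = 7 \left(U - 1\right) = 7 \left(-1 + U\right) = -7 + 7 U$)
$c{\left(s \right)} = 13$
$c{\left(S{\left(w \right)} \right)} l{\left(B \right)} = 13 \left(-16\right) = -208$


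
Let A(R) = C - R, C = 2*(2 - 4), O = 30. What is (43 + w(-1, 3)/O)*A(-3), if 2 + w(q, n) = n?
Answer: -1291/30 ≈ -43.033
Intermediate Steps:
w(q, n) = -2 + n
C = -4 (C = 2*(-2) = -4)
A(R) = -4 - R
(43 + w(-1, 3)/O)*A(-3) = (43 + (-2 + 3)/30)*(-4 - 1*(-3)) = (43 + 1*(1/30))*(-4 + 3) = (43 + 1/30)*(-1) = (1291/30)*(-1) = -1291/30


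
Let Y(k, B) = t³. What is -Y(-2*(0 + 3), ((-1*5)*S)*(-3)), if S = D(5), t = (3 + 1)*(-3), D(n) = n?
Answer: 1728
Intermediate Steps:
t = -12 (t = 4*(-3) = -12)
S = 5
Y(k, B) = -1728 (Y(k, B) = (-12)³ = -1728)
-Y(-2*(0 + 3), ((-1*5)*S)*(-3)) = -1*(-1728) = 1728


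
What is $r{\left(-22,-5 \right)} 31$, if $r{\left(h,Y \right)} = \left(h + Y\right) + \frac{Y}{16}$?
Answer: $- \frac{13547}{16} \approx -846.69$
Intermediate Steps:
$r{\left(h,Y \right)} = h + \frac{17 Y}{16}$ ($r{\left(h,Y \right)} = \left(Y + h\right) + Y \frac{1}{16} = \left(Y + h\right) + \frac{Y}{16} = h + \frac{17 Y}{16}$)
$r{\left(-22,-5 \right)} 31 = \left(-22 + \frac{17}{16} \left(-5\right)\right) 31 = \left(-22 - \frac{85}{16}\right) 31 = \left(- \frac{437}{16}\right) 31 = - \frac{13547}{16}$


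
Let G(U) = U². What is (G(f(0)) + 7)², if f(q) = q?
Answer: 49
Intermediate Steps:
(G(f(0)) + 7)² = (0² + 7)² = (0 + 7)² = 7² = 49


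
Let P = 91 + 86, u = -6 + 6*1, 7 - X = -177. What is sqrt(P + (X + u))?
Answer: 19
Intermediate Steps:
X = 184 (X = 7 - 1*(-177) = 7 + 177 = 184)
u = 0 (u = -6 + 6 = 0)
P = 177
sqrt(P + (X + u)) = sqrt(177 + (184 + 0)) = sqrt(177 + 184) = sqrt(361) = 19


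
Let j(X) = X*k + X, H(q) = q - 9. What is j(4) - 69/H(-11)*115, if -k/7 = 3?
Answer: 1267/4 ≈ 316.75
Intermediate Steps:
k = -21 (k = -7*3 = -21)
H(q) = -9 + q
j(X) = -20*X (j(X) = X*(-21) + X = -21*X + X = -20*X)
j(4) - 69/H(-11)*115 = -20*4 - 69/(-9 - 11)*115 = -80 - 69/(-20)*115 = -80 - 69*(-1/20)*115 = -80 + (69/20)*115 = -80 + 1587/4 = 1267/4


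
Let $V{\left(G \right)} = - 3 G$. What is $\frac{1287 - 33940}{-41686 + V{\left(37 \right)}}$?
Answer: $\frac{32653}{41797} \approx 0.78123$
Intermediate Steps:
$\frac{1287 - 33940}{-41686 + V{\left(37 \right)}} = \frac{1287 - 33940}{-41686 - 111} = - \frac{32653}{-41686 - 111} = - \frac{32653}{-41797} = \left(-32653\right) \left(- \frac{1}{41797}\right) = \frac{32653}{41797}$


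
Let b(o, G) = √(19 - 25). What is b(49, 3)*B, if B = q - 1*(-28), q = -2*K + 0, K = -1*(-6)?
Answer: 16*I*√6 ≈ 39.192*I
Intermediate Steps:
K = 6
q = -12 (q = -2*6 + 0 = -12 + 0 = -12)
b(o, G) = I*√6 (b(o, G) = √(-6) = I*√6)
B = 16 (B = -12 - 1*(-28) = -12 + 28 = 16)
b(49, 3)*B = (I*√6)*16 = 16*I*√6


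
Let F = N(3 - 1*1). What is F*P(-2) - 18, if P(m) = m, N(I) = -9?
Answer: 0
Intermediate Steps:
F = -9
F*P(-2) - 18 = -9*(-2) - 18 = 18 - 18 = 0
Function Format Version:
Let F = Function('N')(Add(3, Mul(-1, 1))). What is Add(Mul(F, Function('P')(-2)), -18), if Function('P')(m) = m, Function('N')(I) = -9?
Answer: 0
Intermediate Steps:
F = -9
Add(Mul(F, Function('P')(-2)), -18) = Add(Mul(-9, -2), -18) = Add(18, -18) = 0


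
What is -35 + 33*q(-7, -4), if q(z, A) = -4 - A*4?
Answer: 361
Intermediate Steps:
q(z, A) = -4 - 4*A
-35 + 33*q(-7, -4) = -35 + 33*(-4 - 4*(-4)) = -35 + 33*(-4 + 16) = -35 + 33*12 = -35 + 396 = 361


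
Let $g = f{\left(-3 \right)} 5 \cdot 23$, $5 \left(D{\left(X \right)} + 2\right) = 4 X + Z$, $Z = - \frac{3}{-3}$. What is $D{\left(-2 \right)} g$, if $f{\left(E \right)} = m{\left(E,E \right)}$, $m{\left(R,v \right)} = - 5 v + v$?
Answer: $-4692$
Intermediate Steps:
$Z = 1$ ($Z = \left(-3\right) \left(- \frac{1}{3}\right) = 1$)
$D{\left(X \right)} = - \frac{9}{5} + \frac{4 X}{5}$ ($D{\left(X \right)} = -2 + \frac{4 X + 1}{5} = -2 + \frac{1 + 4 X}{5} = -2 + \left(\frac{1}{5} + \frac{4 X}{5}\right) = - \frac{9}{5} + \frac{4 X}{5}$)
$m{\left(R,v \right)} = - 4 v$
$f{\left(E \right)} = - 4 E$
$g = 1380$ ($g = \left(-4\right) \left(-3\right) 5 \cdot 23 = 12 \cdot 5 \cdot 23 = 60 \cdot 23 = 1380$)
$D{\left(-2 \right)} g = \left(- \frac{9}{5} + \frac{4}{5} \left(-2\right)\right) 1380 = \left(- \frac{9}{5} - \frac{8}{5}\right) 1380 = \left(- \frac{17}{5}\right) 1380 = -4692$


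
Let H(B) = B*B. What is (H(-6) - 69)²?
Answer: 1089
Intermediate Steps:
H(B) = B²
(H(-6) - 69)² = ((-6)² - 69)² = (36 - 69)² = (-33)² = 1089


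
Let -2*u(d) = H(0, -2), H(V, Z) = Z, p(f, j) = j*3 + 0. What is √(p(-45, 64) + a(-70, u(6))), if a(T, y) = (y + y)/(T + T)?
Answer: √940730/70 ≈ 13.856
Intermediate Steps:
p(f, j) = 3*j (p(f, j) = 3*j + 0 = 3*j)
u(d) = 1 (u(d) = -½*(-2) = 1)
a(T, y) = y/T (a(T, y) = (2*y)/((2*T)) = (2*y)*(1/(2*T)) = y/T)
√(p(-45, 64) + a(-70, u(6))) = √(3*64 + 1/(-70)) = √(192 + 1*(-1/70)) = √(192 - 1/70) = √(13439/70) = √940730/70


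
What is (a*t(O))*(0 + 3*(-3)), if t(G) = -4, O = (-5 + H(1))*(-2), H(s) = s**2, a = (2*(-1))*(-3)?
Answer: 216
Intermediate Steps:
a = 6 (a = -2*(-3) = 6)
O = 8 (O = (-5 + 1**2)*(-2) = (-5 + 1)*(-2) = -4*(-2) = 8)
(a*t(O))*(0 + 3*(-3)) = (6*(-4))*(0 + 3*(-3)) = -24*(0 - 9) = -24*(-9) = 216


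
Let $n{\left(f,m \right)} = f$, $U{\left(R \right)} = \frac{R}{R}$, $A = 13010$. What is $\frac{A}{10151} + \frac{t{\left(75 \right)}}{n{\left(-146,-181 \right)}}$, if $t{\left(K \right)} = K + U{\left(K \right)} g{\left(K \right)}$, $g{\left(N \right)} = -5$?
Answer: $\frac{594445}{741023} \approx 0.80219$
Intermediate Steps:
$U{\left(R \right)} = 1$
$t{\left(K \right)} = -5 + K$ ($t{\left(K \right)} = K + 1 \left(-5\right) = K - 5 = -5 + K$)
$\frac{A}{10151} + \frac{t{\left(75 \right)}}{n{\left(-146,-181 \right)}} = \frac{13010}{10151} + \frac{-5 + 75}{-146} = 13010 \cdot \frac{1}{10151} + 70 \left(- \frac{1}{146}\right) = \frac{13010}{10151} - \frac{35}{73} = \frac{594445}{741023}$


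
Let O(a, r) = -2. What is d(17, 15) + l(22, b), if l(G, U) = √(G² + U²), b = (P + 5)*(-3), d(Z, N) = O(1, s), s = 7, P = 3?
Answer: -2 + 2*√265 ≈ 30.558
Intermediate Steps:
d(Z, N) = -2
b = -24 (b = (3 + 5)*(-3) = 8*(-3) = -24)
d(17, 15) + l(22, b) = -2 + √(22² + (-24)²) = -2 + √(484 + 576) = -2 + √1060 = -2 + 2*√265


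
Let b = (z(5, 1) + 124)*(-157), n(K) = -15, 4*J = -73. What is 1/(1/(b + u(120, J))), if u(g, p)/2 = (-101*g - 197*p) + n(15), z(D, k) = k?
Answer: -73409/2 ≈ -36705.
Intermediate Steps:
J = -73/4 (J = (¼)*(-73) = -73/4 ≈ -18.250)
b = -19625 (b = (1 + 124)*(-157) = 125*(-157) = -19625)
u(g, p) = -30 - 394*p - 202*g (u(g, p) = 2*((-101*g - 197*p) - 15) = 2*((-197*p - 101*g) - 15) = 2*(-15 - 197*p - 101*g) = -30 - 394*p - 202*g)
1/(1/(b + u(120, J))) = 1/(1/(-19625 + (-30 - 394*(-73/4) - 202*120))) = 1/(1/(-19625 + (-30 + 14381/2 - 24240))) = 1/(1/(-19625 - 34159/2)) = 1/(1/(-73409/2)) = 1/(-2/73409) = -73409/2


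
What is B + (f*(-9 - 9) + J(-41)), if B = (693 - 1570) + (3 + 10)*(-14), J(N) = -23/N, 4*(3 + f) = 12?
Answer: -43396/41 ≈ -1058.4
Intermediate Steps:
f = 0 (f = -3 + (1/4)*12 = -3 + 3 = 0)
B = -1059 (B = -877 + 13*(-14) = -877 - 182 = -1059)
B + (f*(-9 - 9) + J(-41)) = -1059 + (0*(-9 - 9) - 23/(-41)) = -1059 + (0*(-18) - 23*(-1/41)) = -1059 + (0 + 23/41) = -1059 + 23/41 = -43396/41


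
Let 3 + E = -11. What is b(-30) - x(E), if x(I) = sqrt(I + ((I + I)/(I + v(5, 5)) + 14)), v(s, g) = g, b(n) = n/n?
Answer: 1 - 2*sqrt(7)/3 ≈ -0.76383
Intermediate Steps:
b(n) = 1
E = -14 (E = -3 - 11 = -14)
x(I) = sqrt(14 + I + 2*I/(5 + I)) (x(I) = sqrt(I + ((I + I)/(I + 5) + 14)) = sqrt(I + ((2*I)/(5 + I) + 14)) = sqrt(I + (2*I/(5 + I) + 14)) = sqrt(I + (14 + 2*I/(5 + I))) = sqrt(14 + I + 2*I/(5 + I)))
b(-30) - x(E) = 1 - sqrt((70 + (-14)**2 + 21*(-14))/(5 - 14)) = 1 - sqrt((70 + 196 - 294)/(-9)) = 1 - sqrt(-1/9*(-28)) = 1 - sqrt(28/9) = 1 - 2*sqrt(7)/3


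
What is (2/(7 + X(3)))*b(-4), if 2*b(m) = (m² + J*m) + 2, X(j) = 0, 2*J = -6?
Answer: 30/7 ≈ 4.2857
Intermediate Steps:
J = -3 (J = (½)*(-6) = -3)
b(m) = 1 + m²/2 - 3*m/2 (b(m) = ((m² - 3*m) + 2)/2 = (2 + m² - 3*m)/2 = 1 + m²/2 - 3*m/2)
(2/(7 + X(3)))*b(-4) = (2/(7 + 0))*(1 + (½)*(-4)² - 3/2*(-4)) = (2/7)*(1 + (½)*16 + 6) = ((⅐)*2)*(1 + 8 + 6) = (2/7)*15 = 30/7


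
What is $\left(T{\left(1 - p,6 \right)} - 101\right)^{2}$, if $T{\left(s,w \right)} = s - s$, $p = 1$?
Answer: $10201$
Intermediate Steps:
$T{\left(s,w \right)} = 0$
$\left(T{\left(1 - p,6 \right)} - 101\right)^{2} = \left(0 - 101\right)^{2} = \left(-101\right)^{2} = 10201$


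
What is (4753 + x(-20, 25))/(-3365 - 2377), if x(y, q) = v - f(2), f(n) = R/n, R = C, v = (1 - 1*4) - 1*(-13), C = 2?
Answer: -2381/2871 ≈ -0.82933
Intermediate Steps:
v = 10 (v = (1 - 4) + 13 = -3 + 13 = 10)
R = 2
f(n) = 2/n
x(y, q) = 9 (x(y, q) = 10 - 2/2 = 10 - 1*1 = 10 - 1 = 9)
(4753 + x(-20, 25))/(-3365 - 2377) = (4753 + 9)/(-3365 - 2377) = 4762/(-5742) = 4762*(-1/5742) = -2381/2871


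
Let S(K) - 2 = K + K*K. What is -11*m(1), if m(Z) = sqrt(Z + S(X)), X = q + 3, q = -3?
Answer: -11*sqrt(3) ≈ -19.053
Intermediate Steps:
X = 0 (X = -3 + 3 = 0)
S(K) = 2 + K + K**2 (S(K) = 2 + (K + K*K) = 2 + (K + K**2) = 2 + K + K**2)
m(Z) = sqrt(2 + Z) (m(Z) = sqrt(Z + (2 + 0 + 0**2)) = sqrt(Z + (2 + 0 + 0)) = sqrt(Z + 2) = sqrt(2 + Z))
-11*m(1) = -11*sqrt(2 + 1) = -11*sqrt(3)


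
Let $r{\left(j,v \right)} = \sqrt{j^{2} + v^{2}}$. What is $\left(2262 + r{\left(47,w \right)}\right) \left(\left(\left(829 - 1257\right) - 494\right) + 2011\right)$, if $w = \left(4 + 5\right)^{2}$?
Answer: $2463318 + 1089 \sqrt{8770} \approx 2.5653 \cdot 10^{6}$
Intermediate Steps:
$w = 81$ ($w = 9^{2} = 81$)
$\left(2262 + r{\left(47,w \right)}\right) \left(\left(\left(829 - 1257\right) - 494\right) + 2011\right) = \left(2262 + \sqrt{47^{2} + 81^{2}}\right) \left(\left(\left(829 - 1257\right) - 494\right) + 2011\right) = \left(2262 + \sqrt{2209 + 6561}\right) \left(\left(-428 - 494\right) + 2011\right) = \left(2262 + \sqrt{8770}\right) \left(-922 + 2011\right) = \left(2262 + \sqrt{8770}\right) 1089 = 2463318 + 1089 \sqrt{8770}$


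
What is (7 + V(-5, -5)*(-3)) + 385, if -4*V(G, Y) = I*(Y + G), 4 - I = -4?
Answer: 332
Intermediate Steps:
I = 8 (I = 4 - 1*(-4) = 4 + 4 = 8)
V(G, Y) = -2*G - 2*Y (V(G, Y) = -2*(Y + G) = -2*(G + Y) = -(8*G + 8*Y)/4 = -2*G - 2*Y)
(7 + V(-5, -5)*(-3)) + 385 = (7 + (-2*(-5) - 2*(-5))*(-3)) + 385 = (7 + (10 + 10)*(-3)) + 385 = (7 + 20*(-3)) + 385 = (7 - 60) + 385 = -53 + 385 = 332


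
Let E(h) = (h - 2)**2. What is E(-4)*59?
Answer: 2124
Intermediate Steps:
E(h) = (-2 + h)**2
E(-4)*59 = (-2 - 4)**2*59 = (-6)**2*59 = 36*59 = 2124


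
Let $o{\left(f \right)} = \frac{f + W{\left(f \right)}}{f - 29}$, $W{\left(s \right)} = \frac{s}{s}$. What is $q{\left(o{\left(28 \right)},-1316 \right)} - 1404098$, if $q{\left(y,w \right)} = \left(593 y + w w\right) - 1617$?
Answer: $308944$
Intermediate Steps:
$W{\left(s \right)} = 1$
$o{\left(f \right)} = \frac{1 + f}{-29 + f}$ ($o{\left(f \right)} = \frac{f + 1}{f - 29} = \frac{1 + f}{-29 + f}$)
$q{\left(y,w \right)} = -1617 + w^{2} + 593 y$ ($q{\left(y,w \right)} = \left(593 y + w^{2}\right) - 1617 = \left(w^{2} + 593 y\right) - 1617 = -1617 + w^{2} + 593 y$)
$q{\left(o{\left(28 \right)},-1316 \right)} - 1404098 = \left(-1617 + \left(-1316\right)^{2} + 593 \frac{1 + 28}{-29 + 28}\right) - 1404098 = \left(-1617 + 1731856 + 593 \frac{1}{-1} \cdot 29\right) - 1404098 = \left(-1617 + 1731856 + 593 \left(\left(-1\right) 29\right)\right) - 1404098 = \left(-1617 + 1731856 + 593 \left(-29\right)\right) - 1404098 = \left(-1617 + 1731856 - 17197\right) - 1404098 = 1713042 - 1404098 = 308944$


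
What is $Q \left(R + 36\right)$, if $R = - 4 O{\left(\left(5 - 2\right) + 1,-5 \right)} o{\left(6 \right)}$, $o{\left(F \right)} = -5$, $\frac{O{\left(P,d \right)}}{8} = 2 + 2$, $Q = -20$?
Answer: $-13520$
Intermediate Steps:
$O{\left(P,d \right)} = 32$ ($O{\left(P,d \right)} = 8 \left(2 + 2\right) = 8 \cdot 4 = 32$)
$R = 640$ ($R = \left(-4\right) 32 \left(-5\right) = \left(-128\right) \left(-5\right) = 640$)
$Q \left(R + 36\right) = - 20 \left(640 + 36\right) = \left(-20\right) 676 = -13520$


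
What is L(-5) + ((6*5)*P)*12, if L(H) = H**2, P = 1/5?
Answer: 97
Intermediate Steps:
P = 1/5 ≈ 0.20000
L(-5) + ((6*5)*P)*12 = (-5)**2 + ((6*5)*(1/5))*12 = 25 + (30*(1/5))*12 = 25 + 6*12 = 25 + 72 = 97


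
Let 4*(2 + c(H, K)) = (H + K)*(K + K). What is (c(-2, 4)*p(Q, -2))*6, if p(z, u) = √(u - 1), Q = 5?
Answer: 12*I*√3 ≈ 20.785*I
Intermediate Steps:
c(H, K) = -2 + K*(H + K)/2 (c(H, K) = -2 + ((H + K)*(K + K))/4 = -2 + ((H + K)*(2*K))/4 = -2 + (2*K*(H + K))/4 = -2 + K*(H + K)/2)
p(z, u) = √(-1 + u)
(c(-2, 4)*p(Q, -2))*6 = ((-2 + (½)*4² + (½)*(-2)*4)*√(-1 - 2))*6 = ((-2 + (½)*16 - 4)*√(-3))*6 = ((-2 + 8 - 4)*(I*√3))*6 = (2*(I*√3))*6 = (2*I*√3)*6 = 12*I*√3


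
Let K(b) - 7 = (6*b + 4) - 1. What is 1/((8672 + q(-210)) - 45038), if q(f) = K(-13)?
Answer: -1/36434 ≈ -2.7447e-5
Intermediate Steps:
K(b) = 10 + 6*b (K(b) = 7 + ((6*b + 4) - 1) = 7 + ((4 + 6*b) - 1) = 7 + (3 + 6*b) = 10 + 6*b)
q(f) = -68 (q(f) = 10 + 6*(-13) = 10 - 78 = -68)
1/((8672 + q(-210)) - 45038) = 1/((8672 - 68) - 45038) = 1/(8604 - 45038) = 1/(-36434) = -1/36434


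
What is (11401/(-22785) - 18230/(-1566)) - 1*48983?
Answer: -291230015191/5946885 ≈ -48972.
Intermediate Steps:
(11401/(-22785) - 18230/(-1566)) - 1*48983 = (11401*(-1/22785) - 18230*(-1/1566)) - 48983 = (-11401/22785 + 9115/783) - 48983 = 66252764/5946885 - 48983 = -291230015191/5946885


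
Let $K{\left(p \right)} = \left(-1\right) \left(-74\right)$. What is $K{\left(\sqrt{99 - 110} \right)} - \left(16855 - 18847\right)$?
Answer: $2066$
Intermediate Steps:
$K{\left(p \right)} = 74$
$K{\left(\sqrt{99 - 110} \right)} - \left(16855 - 18847\right) = 74 - \left(16855 - 18847\right) = 74 - -1992 = 74 + 1992 = 2066$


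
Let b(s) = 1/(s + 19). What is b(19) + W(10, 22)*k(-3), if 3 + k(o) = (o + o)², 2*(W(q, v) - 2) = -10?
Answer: -3761/38 ≈ -98.974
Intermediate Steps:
W(q, v) = -3 (W(q, v) = 2 + (½)*(-10) = 2 - 5 = -3)
k(o) = -3 + 4*o² (k(o) = -3 + (o + o)² = -3 + (2*o)² = -3 + 4*o²)
b(s) = 1/(19 + s)
b(19) + W(10, 22)*k(-3) = 1/(19 + 19) - 3*(-3 + 4*(-3)²) = 1/38 - 3*(-3 + 4*9) = 1/38 - 3*(-3 + 36) = 1/38 - 3*33 = 1/38 - 99 = -3761/38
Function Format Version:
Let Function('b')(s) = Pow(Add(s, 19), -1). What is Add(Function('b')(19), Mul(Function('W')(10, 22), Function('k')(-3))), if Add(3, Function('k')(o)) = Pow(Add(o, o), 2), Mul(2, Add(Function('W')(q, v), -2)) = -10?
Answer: Rational(-3761, 38) ≈ -98.974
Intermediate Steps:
Function('W')(q, v) = -3 (Function('W')(q, v) = Add(2, Mul(Rational(1, 2), -10)) = Add(2, -5) = -3)
Function('k')(o) = Add(-3, Mul(4, Pow(o, 2))) (Function('k')(o) = Add(-3, Pow(Add(o, o), 2)) = Add(-3, Pow(Mul(2, o), 2)) = Add(-3, Mul(4, Pow(o, 2))))
Function('b')(s) = Pow(Add(19, s), -1)
Add(Function('b')(19), Mul(Function('W')(10, 22), Function('k')(-3))) = Add(Pow(Add(19, 19), -1), Mul(-3, Add(-3, Mul(4, Pow(-3, 2))))) = Add(Pow(38, -1), Mul(-3, Add(-3, Mul(4, 9)))) = Add(Rational(1, 38), Mul(-3, Add(-3, 36))) = Add(Rational(1, 38), Mul(-3, 33)) = Add(Rational(1, 38), -99) = Rational(-3761, 38)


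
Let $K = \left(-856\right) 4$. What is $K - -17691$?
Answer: $14267$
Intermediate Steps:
$K = -3424$
$K - -17691 = -3424 - -17691 = -3424 + 17691 = 14267$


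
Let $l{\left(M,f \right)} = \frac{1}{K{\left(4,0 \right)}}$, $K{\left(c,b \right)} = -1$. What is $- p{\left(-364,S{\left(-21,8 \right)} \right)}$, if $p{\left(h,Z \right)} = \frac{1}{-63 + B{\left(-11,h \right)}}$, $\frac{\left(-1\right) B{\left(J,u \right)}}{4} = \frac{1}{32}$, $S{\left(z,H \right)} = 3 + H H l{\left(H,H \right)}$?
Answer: $\frac{8}{505} \approx 0.015842$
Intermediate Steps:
$l{\left(M,f \right)} = -1$ ($l{\left(M,f \right)} = \frac{1}{-1} = -1$)
$S{\left(z,H \right)} = 3 - H^{2}$ ($S{\left(z,H \right)} = 3 + H H \left(-1\right) = 3 + H^{2} \left(-1\right) = 3 - H^{2}$)
$B{\left(J,u \right)} = - \frac{1}{8}$ ($B{\left(J,u \right)} = - \frac{4}{32} = \left(-4\right) \frac{1}{32} = - \frac{1}{8}$)
$p{\left(h,Z \right)} = - \frac{8}{505}$ ($p{\left(h,Z \right)} = \frac{1}{-63 - \frac{1}{8}} = \frac{1}{- \frac{505}{8}} = - \frac{8}{505}$)
$- p{\left(-364,S{\left(-21,8 \right)} \right)} = \left(-1\right) \left(- \frac{8}{505}\right) = \frac{8}{505}$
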